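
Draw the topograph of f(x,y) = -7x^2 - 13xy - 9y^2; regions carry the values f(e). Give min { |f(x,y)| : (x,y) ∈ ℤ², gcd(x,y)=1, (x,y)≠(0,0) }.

translate: b→-1 (≡13 mod 14), so (7,13,9)→(7,-1,3)
flip: (7,-1,3)→(3,1,7)
reduced (well bottom): (3,1,7) with a≤c, −a<b≤a
well minimum |f| = |-3| = 3 (negative-definite)

3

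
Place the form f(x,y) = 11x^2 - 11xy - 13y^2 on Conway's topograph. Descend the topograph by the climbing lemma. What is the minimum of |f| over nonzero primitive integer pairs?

descent: ρ → (-13,11,11)  [lands on river]
river: ρ → (11,11,-13)
river: ρ → (-13,15,9)
river: ρ → (9,21,-7)
river: ρ → (-7,21,9)
river: ρ → (9,15,-13)
closes: descent 1, river 6
min |a| on river = 7

7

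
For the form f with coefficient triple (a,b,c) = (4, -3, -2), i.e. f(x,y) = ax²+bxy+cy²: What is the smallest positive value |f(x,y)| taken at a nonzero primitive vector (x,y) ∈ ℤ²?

descent: ρ → (-2,3,4)  [lands on river]
river: ρ → (4,5,-1)
river: ρ → (-1,5,4)
river: ρ → (4,3,-2)
river: ρ → (-2,5,2)
river: ρ → (2,3,-4)
river: ρ → (-4,5,1)
river: ρ → (1,5,-4)
river: ρ → (-4,3,2)
river: ρ → (2,5,-2)
closes: descent 1, river 10
min |a| on river = 1

1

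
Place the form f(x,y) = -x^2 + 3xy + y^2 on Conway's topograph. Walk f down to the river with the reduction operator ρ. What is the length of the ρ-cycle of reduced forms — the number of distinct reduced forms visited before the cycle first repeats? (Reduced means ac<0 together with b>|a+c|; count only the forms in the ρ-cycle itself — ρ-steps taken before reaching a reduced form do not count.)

D = 13, ⌊√D⌋ = 3
river: ρ → (1,3,-1)
river: ρ → (-1,3,1)
ρ-cycle length = 2 (tail of 0 descent steps not counted)

2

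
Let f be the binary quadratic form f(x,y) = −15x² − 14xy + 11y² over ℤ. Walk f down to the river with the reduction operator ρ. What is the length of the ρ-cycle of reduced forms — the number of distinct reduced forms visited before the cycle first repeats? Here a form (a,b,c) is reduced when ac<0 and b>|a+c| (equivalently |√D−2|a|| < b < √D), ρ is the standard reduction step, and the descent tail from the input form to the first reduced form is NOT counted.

D = 856, ⌊√D⌋ = 29
descent: ρ → (11,14,-15)  [lands on river]
river: ρ → (-15,16,10)
river: ρ → (10,24,-7)
river: ρ → (-7,18,19)
river: ρ → (19,20,-6)
river: ρ → (-6,28,3)
river: ρ → (3,26,-15)
river: ρ → (-15,4,14)
river: ρ → (14,24,-5)
river: ρ → (-5,26,9)
river: ρ → (9,28,-2)
river: ρ → (-2,28,9)
river: ρ → (9,26,-5)
river: ρ → (-5,24,14)
river: ρ → (14,4,-15)
river: ρ → (-15,26,3)
river: ρ → (3,28,-6)
river: ρ → (-6,20,19)
river: ρ → (19,18,-7)
river: ρ → (-7,24,10)
river: ρ → (10,16,-15)
river: ρ → (-15,14,11)
river: ρ → (11,8,-18)
river: ρ → (-18,28,1)
river: ρ → (1,28,-18)
river: ρ → (-18,8,11)
ρ-cycle length = 26 (tail of 1 descent step not counted)

26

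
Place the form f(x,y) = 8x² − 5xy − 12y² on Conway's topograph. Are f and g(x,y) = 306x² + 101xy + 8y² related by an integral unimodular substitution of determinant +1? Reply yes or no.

D₁ = 409, D₂ = 409
river cycle of f (length 54): (-12, 5, 8), (8, 11, -9), (-9, 7, 10), (10, 13, -6), (-6, 11, 12), (12, 13, -5), (-5, 17, 6), (6, 19, -2), (-2, 17, 15), (15, 13, -4), … (44 more)
river cycle of g (length 54): (8, 11, -9), (-9, 7, 10), (10, 13, -6), (-6, 11, 12), (12, 13, -5), (-5, 17, 6), (6, 19, -2), (-2, 17, 15), (15, 13, -4), (-4, 19, 3), … (44 more)
cycles coincide ⇒ equivalent

yes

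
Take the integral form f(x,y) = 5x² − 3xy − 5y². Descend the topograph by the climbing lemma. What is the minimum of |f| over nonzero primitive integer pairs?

descent: ρ → (-5,3,5)  [lands on river]
river: ρ → (5,7,-3)
river: ρ → (-3,5,7)
river: ρ → (7,9,-1)
river: ρ → (-1,9,7)
river: ρ → (7,5,-3)
river: ρ → (-3,7,5)
river: ρ → (5,3,-5)
river: ρ → (-5,7,3)
river: ρ → (3,5,-7)
river: ρ → (-7,9,1)
river: ρ → (1,9,-7)
river: ρ → (-7,5,3)
river: ρ → (3,7,-5)
closes: descent 1, river 14
min |a| on river = 1

1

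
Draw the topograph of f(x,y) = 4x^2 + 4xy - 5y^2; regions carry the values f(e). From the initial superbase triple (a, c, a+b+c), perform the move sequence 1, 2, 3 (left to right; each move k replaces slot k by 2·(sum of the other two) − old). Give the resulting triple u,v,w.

start (4,-5,3) = (f(1,0),f(0,1),f(1,1))
replace slot 1: 2·((-5)+3) − 4 = -8 → (-8,-5,3)
replace slot 2: 2·((-8)+3) − (-5) = -5 → (-8,-5,3)
replace slot 3: 2·((-8)+(-5)) − 3 = -29 → (-8,-5,-29)

-8,-5,-29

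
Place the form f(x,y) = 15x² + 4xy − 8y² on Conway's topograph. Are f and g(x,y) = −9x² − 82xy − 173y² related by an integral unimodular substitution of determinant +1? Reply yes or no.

D₁ = 496, D₂ = 496
river cycle of f (length 16): (-8, 12, 11), (11, 10, -9), (-9, 8, 12), (12, 16, -5), (-5, 14, 15), (15, 16, -4), (-4, 16, 15), (15, 14, -5), (-5, 16, 12), (12, 8, -9), … (6 more)
river cycle of g (length 16): (-9, 8, 12), (12, 16, -5), (-5, 14, 15), (15, 16, -4), (-4, 16, 15), (15, 14, -5), (-5, 16, 12), (12, 8, -9), (-9, 10, 11), (11, 12, -8), … (6 more)
cycles coincide ⇒ equivalent

yes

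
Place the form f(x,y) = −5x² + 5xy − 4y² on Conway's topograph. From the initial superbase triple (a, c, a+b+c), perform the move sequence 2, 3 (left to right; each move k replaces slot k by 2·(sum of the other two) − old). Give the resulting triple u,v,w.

start (-5,-4,-4) = (f(1,0),f(0,1),f(1,1))
replace slot 2: 2·((-5)+(-4)) − (-4) = -14 → (-5,-14,-4)
replace slot 3: 2·((-5)+(-14)) − (-4) = -34 → (-5,-14,-34)

-5,-14,-34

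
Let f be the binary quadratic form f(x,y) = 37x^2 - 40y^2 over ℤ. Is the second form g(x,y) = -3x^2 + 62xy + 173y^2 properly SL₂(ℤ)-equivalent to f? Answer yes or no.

D₁ = 5920, D₂ = 5920
river cycle of f (length 8): (37, 74, -3), (-3, 76, 12), (12, 68, -27), (-27, 40, 40), (40, 40, -27), (-27, 68, 12), (12, 76, -3), (-3, 74, 37)
river cycle of g (length 8): (-3, 74, 37), (37, 74, -3), (-3, 76, 12), (12, 68, -27), (-27, 40, 40), (40, 40, -27), (-27, 68, 12), (12, 76, -3)
cycles coincide ⇒ equivalent

yes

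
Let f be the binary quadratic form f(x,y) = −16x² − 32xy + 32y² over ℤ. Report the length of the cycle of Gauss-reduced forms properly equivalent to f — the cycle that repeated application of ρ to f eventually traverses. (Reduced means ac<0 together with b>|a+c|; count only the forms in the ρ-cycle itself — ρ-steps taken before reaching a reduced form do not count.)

D = 3072, ⌊√D⌋ = 55
descent: ρ → (32,32,-16)  [lands on river]
river: ρ → (-16,32,32)
ρ-cycle length = 2 (tail of 1 descent step not counted)

2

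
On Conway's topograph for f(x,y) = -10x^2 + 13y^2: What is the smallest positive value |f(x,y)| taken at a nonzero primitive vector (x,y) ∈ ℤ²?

descent: ρ → (13,0,-10)
descent: ρ → (-10,20,3)  [lands on river]
river: ρ → (3,22,-3)
river: ρ → (-3,20,10)
river: ρ → (10,20,-3)
river: ρ → (-3,22,3)
river: ρ → (3,20,-10)
closes: descent 2, river 6
min |a| on river = 3

3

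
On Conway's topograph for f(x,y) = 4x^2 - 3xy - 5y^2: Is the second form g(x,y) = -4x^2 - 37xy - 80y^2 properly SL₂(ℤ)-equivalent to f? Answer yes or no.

D₁ = 89, D₂ = 89
river cycle of f (length 14): (-5, 3, 4), (4, 5, -4), (-4, 3, 5), (5, 7, -2), (-2, 9, 1), (1, 9, -2), (-2, 7, 5), (5, 3, -4), (-4, 5, 4), (4, 3, -5), … (4 more)
river cycle of g (length 14): (-4, 3, 5), (5, 7, -2), (-2, 9, 1), (1, 9, -2), (-2, 7, 5), (5, 3, -4), (-4, 5, 4), (4, 3, -5), (-5, 7, 2), (2, 9, -1), … (4 more)
cycles coincide ⇒ equivalent

yes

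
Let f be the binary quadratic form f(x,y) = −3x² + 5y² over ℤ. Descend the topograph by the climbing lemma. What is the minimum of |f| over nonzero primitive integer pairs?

descent: ρ → (5,0,-3)
descent: ρ → (-3,6,2)  [lands on river]
river: ρ → (2,6,-3)
closes: descent 2, river 2
min |a| on river = 2

2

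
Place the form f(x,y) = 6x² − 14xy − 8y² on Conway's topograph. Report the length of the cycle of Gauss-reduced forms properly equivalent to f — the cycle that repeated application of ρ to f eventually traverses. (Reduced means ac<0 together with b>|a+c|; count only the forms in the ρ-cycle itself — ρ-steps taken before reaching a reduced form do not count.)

D = 388, ⌊√D⌋ = 19
descent: ρ → (-8,14,6)  [lands on river]
river: ρ → (6,10,-12)
river: ρ → (-12,14,4)
river: ρ → (4,18,-4)
river: ρ → (-4,14,12)
river: ρ → (12,10,-6)
river: ρ → (-6,14,8)
river: ρ → (8,18,-2)
river: ρ → (-2,18,8)
river: ρ → (8,14,-6)
river: ρ → (-6,10,12)
river: ρ → (12,14,-4)
river: ρ → (-4,18,4)
river: ρ → (4,14,-12)
river: ρ → (-12,10,6)
river: ρ → (6,14,-8)
river: ρ → (-8,18,2)
river: ρ → (2,18,-8)
ρ-cycle length = 18 (tail of 1 descent step not counted)

18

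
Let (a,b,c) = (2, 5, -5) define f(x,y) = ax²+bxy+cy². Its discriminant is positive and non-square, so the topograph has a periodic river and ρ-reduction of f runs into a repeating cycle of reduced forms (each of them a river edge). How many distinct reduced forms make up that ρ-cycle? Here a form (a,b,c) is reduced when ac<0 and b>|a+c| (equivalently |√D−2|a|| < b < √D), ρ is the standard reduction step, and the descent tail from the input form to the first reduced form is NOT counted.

D = 65, ⌊√D⌋ = 8
river: ρ → (-5,5,2)
river: ρ → (2,7,-2)
river: ρ → (-2,5,5)
river: ρ → (5,5,-2)
river: ρ → (-2,7,2)
river: ρ → (2,5,-5)
ρ-cycle length = 6 (tail of 0 descent steps not counted)

6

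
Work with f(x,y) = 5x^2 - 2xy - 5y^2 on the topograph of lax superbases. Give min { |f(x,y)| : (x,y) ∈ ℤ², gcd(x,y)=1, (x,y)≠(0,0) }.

descent: ρ → (-5,2,5)  [lands on river]
river: ρ → (5,8,-2)
river: ρ → (-2,8,5)
river: ρ → (5,2,-5)
river: ρ → (-5,8,2)
river: ρ → (2,8,-5)
closes: descent 1, river 6
min |a| on river = 2

2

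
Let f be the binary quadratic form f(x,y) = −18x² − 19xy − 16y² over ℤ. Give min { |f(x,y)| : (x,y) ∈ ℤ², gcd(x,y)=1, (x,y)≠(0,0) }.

translate: b→-17 (≡19 mod 36), so (18,19,16)→(18,-17,15)
flip: (18,-17,15)→(15,17,18)
translate: b→-13 (≡17 mod 30), so (15,17,18)→(15,-13,16)
reduced (well bottom): (15,-13,16) with a≤c, −a<b≤a
well minimum |f| = |-15| = 15 (negative-definite)

15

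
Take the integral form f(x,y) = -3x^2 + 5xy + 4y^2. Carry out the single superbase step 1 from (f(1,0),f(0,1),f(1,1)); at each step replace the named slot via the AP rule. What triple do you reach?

start (-3,4,6) = (f(1,0),f(0,1),f(1,1))
replace slot 1: 2·(4+6) − (-3) = 23 → (23,4,6)

23,4,6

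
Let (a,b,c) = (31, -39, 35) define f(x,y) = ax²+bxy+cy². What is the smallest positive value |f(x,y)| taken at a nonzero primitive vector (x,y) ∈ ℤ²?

translate: b→23 (≡-39 mod 62), so (31,-39,35)→(31,23,27)
flip: (31,23,27)→(27,-23,31)
reduced (well bottom): (27,-23,31) with a≤c, −a<b≤a
well minimum = a = 27

27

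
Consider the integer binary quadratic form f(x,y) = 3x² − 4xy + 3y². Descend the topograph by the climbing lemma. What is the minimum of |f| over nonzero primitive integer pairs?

translate: b→2 (≡-4 mod 6), so (3,-4,3)→(3,2,2)
flip: (3,2,2)→(2,-2,3)
translate: b→2 (≡-2 mod 4), so (2,-2,3)→(2,2,3)
reduced (well bottom): (2,2,3) with a≤c, −a<b≤a
well minimum = a = 2

2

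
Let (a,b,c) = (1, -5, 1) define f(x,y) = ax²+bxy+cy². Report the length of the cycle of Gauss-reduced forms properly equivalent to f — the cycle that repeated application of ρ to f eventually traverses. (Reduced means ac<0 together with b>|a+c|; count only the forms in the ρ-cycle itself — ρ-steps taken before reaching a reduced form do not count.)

D = 21, ⌊√D⌋ = 4
descent: ρ → (1,3,-3)  [lands on river]
river: ρ → (-3,3,1)
ρ-cycle length = 2 (tail of 1 descent step not counted)

2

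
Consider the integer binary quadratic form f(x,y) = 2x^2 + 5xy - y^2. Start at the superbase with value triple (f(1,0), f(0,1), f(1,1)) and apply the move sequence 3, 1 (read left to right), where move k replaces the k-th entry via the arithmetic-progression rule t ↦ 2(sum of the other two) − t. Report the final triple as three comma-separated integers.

start (2,-1,6) = (f(1,0),f(0,1),f(1,1))
replace slot 3: 2·(2+(-1)) − 6 = -4 → (2,-1,-4)
replace slot 1: 2·((-1)+(-4)) − 2 = -12 → (-12,-1,-4)

-12,-1,-4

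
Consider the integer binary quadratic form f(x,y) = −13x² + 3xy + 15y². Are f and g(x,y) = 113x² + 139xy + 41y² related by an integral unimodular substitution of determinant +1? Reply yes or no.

D₁ = 789, D₂ = 789
river cycle of f (length 8): (15, 27, -1), (-1, 27, 15), (15, 3, -13), (-13, 23, 5), (5, 27, -3), (-3, 27, 5), (5, 23, -13), (-13, 3, 15)
river cycle of g (length 8): (-1, 27, 15), (15, 3, -13), (-13, 23, 5), (5, 27, -3), (-3, 27, 5), (5, 23, -13), (-13, 3, 15), (15, 27, -1)
cycles coincide ⇒ equivalent

yes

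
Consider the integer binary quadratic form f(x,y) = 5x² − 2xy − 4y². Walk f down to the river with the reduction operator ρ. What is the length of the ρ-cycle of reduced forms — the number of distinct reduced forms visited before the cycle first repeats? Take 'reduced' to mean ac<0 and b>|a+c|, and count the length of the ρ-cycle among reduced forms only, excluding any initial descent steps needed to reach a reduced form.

D = 84, ⌊√D⌋ = 9
descent: ρ → (-4,2,5)  [lands on river]
river: ρ → (5,8,-1)
river: ρ → (-1,8,5)
river: ρ → (5,2,-4)
river: ρ → (-4,6,3)
river: ρ → (3,6,-4)
ρ-cycle length = 6 (tail of 1 descent step not counted)

6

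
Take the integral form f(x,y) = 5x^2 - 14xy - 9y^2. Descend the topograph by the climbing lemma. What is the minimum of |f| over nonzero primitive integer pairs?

descent: ρ → (-9,14,5)  [lands on river]
river: ρ → (5,16,-6)
river: ρ → (-6,8,13)
river: ρ → (13,18,-1)
river: ρ → (-1,18,13)
river: ρ → (13,8,-6)
river: ρ → (-6,16,5)
river: ρ → (5,14,-9)
river: ρ → (-9,4,10)
river: ρ → (10,16,-3)
river: ρ → (-3,14,15)
river: ρ → (15,16,-2)
river: ρ → (-2,16,15)
river: ρ → (15,14,-3)
river: ρ → (-3,16,10)
river: ρ → (10,4,-9)
closes: descent 1, river 16
min |a| on river = 1

1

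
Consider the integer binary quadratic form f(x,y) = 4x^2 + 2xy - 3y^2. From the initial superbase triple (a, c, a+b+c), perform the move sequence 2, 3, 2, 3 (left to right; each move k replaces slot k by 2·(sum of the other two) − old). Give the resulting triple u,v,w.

start (4,-3,3) = (f(1,0),f(0,1),f(1,1))
replace slot 2: 2·(4+3) − (-3) = 17 → (4,17,3)
replace slot 3: 2·(4+17) − 3 = 39 → (4,17,39)
replace slot 2: 2·(4+39) − 17 = 69 → (4,69,39)
replace slot 3: 2·(4+69) − 39 = 107 → (4,69,107)

4,69,107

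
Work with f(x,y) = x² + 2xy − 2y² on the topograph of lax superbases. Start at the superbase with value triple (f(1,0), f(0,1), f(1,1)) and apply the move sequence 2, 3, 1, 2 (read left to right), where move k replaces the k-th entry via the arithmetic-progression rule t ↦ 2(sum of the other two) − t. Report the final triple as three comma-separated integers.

start (1,-2,1) = (f(1,0),f(0,1),f(1,1))
replace slot 2: 2·(1+1) − (-2) = 6 → (1,6,1)
replace slot 3: 2·(1+6) − 1 = 13 → (1,6,13)
replace slot 1: 2·(6+13) − 1 = 37 → (37,6,13)
replace slot 2: 2·(37+13) − 6 = 94 → (37,94,13)

37,94,13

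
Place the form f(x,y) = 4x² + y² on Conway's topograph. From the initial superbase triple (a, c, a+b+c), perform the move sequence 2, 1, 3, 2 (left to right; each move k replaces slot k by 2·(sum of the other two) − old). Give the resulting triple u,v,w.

start (4,1,5) = (f(1,0),f(0,1),f(1,1))
replace slot 2: 2·(4+5) − 1 = 17 → (4,17,5)
replace slot 1: 2·(17+5) − 4 = 40 → (40,17,5)
replace slot 3: 2·(40+17) − 5 = 109 → (40,17,109)
replace slot 2: 2·(40+109) − 17 = 281 → (40,281,109)

40,281,109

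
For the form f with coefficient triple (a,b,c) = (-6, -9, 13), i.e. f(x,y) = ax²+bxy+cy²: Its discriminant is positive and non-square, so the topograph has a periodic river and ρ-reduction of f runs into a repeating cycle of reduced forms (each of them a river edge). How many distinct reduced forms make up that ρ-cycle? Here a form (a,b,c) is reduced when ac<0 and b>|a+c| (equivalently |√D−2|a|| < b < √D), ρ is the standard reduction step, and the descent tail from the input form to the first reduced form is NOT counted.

D = 393, ⌊√D⌋ = 19
descent: ρ → (13,9,-6)  [lands on river]
river: ρ → (-6,15,7)
river: ρ → (7,13,-8)
river: ρ → (-8,19,1)
river: ρ → (1,19,-8)
river: ρ → (-8,13,7)
river: ρ → (7,15,-6)
river: ρ → (-6,9,13)
river: ρ → (13,17,-2)
river: ρ → (-2,19,4)
river: ρ → (4,13,-14)
river: ρ → (-14,15,3)
river: ρ → (3,15,-14)
river: ρ → (-14,13,4)
river: ρ → (4,19,-2)
river: ρ → (-2,17,13)
ρ-cycle length = 16 (tail of 1 descent step not counted)

16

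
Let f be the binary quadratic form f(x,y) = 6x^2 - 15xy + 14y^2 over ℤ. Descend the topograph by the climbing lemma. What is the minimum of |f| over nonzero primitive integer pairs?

translate: b→-3 (≡-15 mod 12), so (6,-15,14)→(6,-3,5)
flip: (6,-3,5)→(5,3,6)
reduced (well bottom): (5,3,6) with a≤c, −a<b≤a
well minimum = a = 5

5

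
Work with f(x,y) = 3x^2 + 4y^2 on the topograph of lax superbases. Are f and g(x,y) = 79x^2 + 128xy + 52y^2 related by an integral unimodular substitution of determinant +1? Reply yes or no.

D₁ = -48, D₂ = -48
f: reduced (well bottom): (3,0,4) with a≤c, −a<b≤a
g: translate: b→-30 (≡128 mod 158), so (79,128,52)→(79,-30,3)
g: flip: (79,-30,3)→(3,30,79)
g: translate: b→0 (≡30 mod 6), so (3,30,79)→(3,0,4)
g: reduced (well bottom): (3,0,4) with a≤c, −a<b≤a
reduced forms (3, 0, 4) vs (3, 0, 4) ⇒ equivalent

yes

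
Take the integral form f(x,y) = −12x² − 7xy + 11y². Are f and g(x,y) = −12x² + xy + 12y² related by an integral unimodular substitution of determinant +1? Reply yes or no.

D₁ = 577, D₂ = 577
river cycle of f (length 10): (11, 7, -12), (-12, 17, 6), (6, 19, -9), (-9, 17, 8), (8, 15, -11), (-11, 7, 12), (12, 17, -6), (-6, 19, 9), (9, 17, -8), (-8, 15, 11)
river cycle of g (length 6): (12, 23, -1), (-1, 23, 12), (12, 1, -12), (-12, 23, 1), (1, 23, -12), (-12, 1, 12)
cycles differ ⇒ inequivalent

no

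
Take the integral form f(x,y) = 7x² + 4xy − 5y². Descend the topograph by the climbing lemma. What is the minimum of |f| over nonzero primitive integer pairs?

river: ρ → (-5,6,6)
river: ρ → (6,6,-5)
river: ρ → (-5,4,7)
river: ρ → (7,10,-2)
river: ρ → (-2,10,7)
river: ρ → (7,4,-5)
closes: descent 0, river 6
min |a| on river = 2

2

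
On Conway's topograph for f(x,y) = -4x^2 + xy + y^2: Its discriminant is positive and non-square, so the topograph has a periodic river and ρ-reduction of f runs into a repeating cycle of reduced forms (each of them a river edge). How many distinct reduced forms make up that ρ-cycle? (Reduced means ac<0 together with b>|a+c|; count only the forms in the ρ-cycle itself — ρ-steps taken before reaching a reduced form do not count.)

D = 17, ⌊√D⌋ = 4
descent: ρ → (1,3,-2)  [lands on river]
river: ρ → (-2,1,2)
river: ρ → (2,3,-1)
river: ρ → (-1,3,2)
river: ρ → (2,1,-2)
river: ρ → (-2,3,1)
ρ-cycle length = 6 (tail of 1 descent step not counted)

6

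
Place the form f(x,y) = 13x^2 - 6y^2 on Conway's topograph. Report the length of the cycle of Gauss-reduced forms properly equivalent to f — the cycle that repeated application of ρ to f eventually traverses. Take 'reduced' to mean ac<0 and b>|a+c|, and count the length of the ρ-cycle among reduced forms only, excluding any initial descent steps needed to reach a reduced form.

D = 312, ⌊√D⌋ = 17
descent: ρ → (-6,12,7)  [lands on river]
river: ρ → (7,16,-2)
river: ρ → (-2,16,7)
river: ρ → (7,12,-6)
ρ-cycle length = 4 (tail of 1 descent step not counted)

4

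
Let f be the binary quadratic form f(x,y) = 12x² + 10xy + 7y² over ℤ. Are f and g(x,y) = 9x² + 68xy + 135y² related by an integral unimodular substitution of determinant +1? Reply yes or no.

D₁ = -236, D₂ = -236
f: flip: (12,10,7)→(7,-10,12)
f: translate: b→4 (≡-10 mod 14), so (7,-10,12)→(7,4,9)
f: reduced (well bottom): (7,4,9) with a≤c, −a<b≤a
g: translate: b→-4 (≡68 mod 18), so (9,68,135)→(9,-4,7)
g: flip: (9,-4,7)→(7,4,9)
g: reduced (well bottom): (7,4,9) with a≤c, −a<b≤a
reduced forms (7, 4, 9) vs (7, 4, 9) ⇒ equivalent

yes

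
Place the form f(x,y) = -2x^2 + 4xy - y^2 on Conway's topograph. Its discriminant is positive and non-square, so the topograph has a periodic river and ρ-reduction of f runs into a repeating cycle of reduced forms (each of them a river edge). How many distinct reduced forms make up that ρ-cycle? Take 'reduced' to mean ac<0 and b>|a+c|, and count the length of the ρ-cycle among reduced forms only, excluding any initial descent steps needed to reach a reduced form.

D = 8, ⌊√D⌋ = 2
descent: ρ → (-1,2,1)  [lands on river]
river: ρ → (1,2,-1)
ρ-cycle length = 2 (tail of 1 descent step not counted)

2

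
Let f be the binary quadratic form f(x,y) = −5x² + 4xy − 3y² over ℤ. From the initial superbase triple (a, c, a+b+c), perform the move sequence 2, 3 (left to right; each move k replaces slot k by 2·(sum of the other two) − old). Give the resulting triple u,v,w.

start (-5,-3,-4) = (f(1,0),f(0,1),f(1,1))
replace slot 2: 2·((-5)+(-4)) − (-3) = -15 → (-5,-15,-4)
replace slot 3: 2·((-5)+(-15)) − (-4) = -36 → (-5,-15,-36)

-5,-15,-36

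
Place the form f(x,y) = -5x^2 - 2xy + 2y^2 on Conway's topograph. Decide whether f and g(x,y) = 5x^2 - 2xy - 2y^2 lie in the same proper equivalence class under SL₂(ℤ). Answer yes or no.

D₁ = 44, D₂ = 44
river cycle of f (length 2): (2, 6, -1), (-1, 6, 2)
river cycle of g (length 2): (-2, 6, 1), (1, 6, -2)
cycles differ ⇒ inequivalent

no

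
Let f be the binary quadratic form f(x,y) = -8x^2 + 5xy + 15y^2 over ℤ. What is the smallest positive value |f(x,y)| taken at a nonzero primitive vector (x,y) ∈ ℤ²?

descent: ρ → (15,-5,-8)
descent: ρ → (-8,21,2)  [lands on river]
river: ρ → (2,19,-18)
river: ρ → (-18,17,3)
river: ρ → (3,19,-12)
river: ρ → (-12,5,10)
river: ρ → (10,15,-7)
river: ρ → (-7,13,12)
river: ρ → (12,11,-8)
closes: descent 2, river 8
min |a| on river = 2

2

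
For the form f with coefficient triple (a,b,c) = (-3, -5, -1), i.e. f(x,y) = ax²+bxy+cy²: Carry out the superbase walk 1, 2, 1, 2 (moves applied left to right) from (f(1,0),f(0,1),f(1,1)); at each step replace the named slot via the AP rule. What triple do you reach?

start (-3,-1,-9) = (f(1,0),f(0,1),f(1,1))
replace slot 1: 2·((-1)+(-9)) − (-3) = -17 → (-17,-1,-9)
replace slot 2: 2·((-17)+(-9)) − (-1) = -51 → (-17,-51,-9)
replace slot 1: 2·((-51)+(-9)) − (-17) = -103 → (-103,-51,-9)
replace slot 2: 2·((-103)+(-9)) − (-51) = -173 → (-103,-173,-9)

-103,-173,-9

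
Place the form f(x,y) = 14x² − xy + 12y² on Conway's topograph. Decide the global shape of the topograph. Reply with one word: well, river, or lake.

D = b²−4ac = (-1)² − 4·14·12 = -671
D < 0 ⇒ definite ⇒ every region one sign ⇒ single well

well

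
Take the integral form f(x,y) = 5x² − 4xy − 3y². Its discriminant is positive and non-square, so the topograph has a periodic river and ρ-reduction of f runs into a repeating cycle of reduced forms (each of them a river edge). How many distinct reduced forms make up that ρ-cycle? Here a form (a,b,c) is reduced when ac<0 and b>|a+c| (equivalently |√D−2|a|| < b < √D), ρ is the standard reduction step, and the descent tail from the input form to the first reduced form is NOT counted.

D = 76, ⌊√D⌋ = 8
descent: ρ → (-3,4,5)  [lands on river]
river: ρ → (5,6,-2)
river: ρ → (-2,6,5)
river: ρ → (5,4,-3)
river: ρ → (-3,8,1)
river: ρ → (1,8,-3)
ρ-cycle length = 6 (tail of 1 descent step not counted)

6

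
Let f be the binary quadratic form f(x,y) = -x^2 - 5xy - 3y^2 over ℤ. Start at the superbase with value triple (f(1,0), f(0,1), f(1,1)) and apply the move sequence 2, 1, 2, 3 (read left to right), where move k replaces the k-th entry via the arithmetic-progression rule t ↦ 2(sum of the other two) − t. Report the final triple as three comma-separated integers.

start (-1,-3,-9) = (f(1,0),f(0,1),f(1,1))
replace slot 2: 2·((-1)+(-9)) − (-3) = -17 → (-1,-17,-9)
replace slot 1: 2·((-17)+(-9)) − (-1) = -51 → (-51,-17,-9)
replace slot 2: 2·((-51)+(-9)) − (-17) = -103 → (-51,-103,-9)
replace slot 3: 2·((-51)+(-103)) − (-9) = -299 → (-51,-103,-299)

-51,-103,-299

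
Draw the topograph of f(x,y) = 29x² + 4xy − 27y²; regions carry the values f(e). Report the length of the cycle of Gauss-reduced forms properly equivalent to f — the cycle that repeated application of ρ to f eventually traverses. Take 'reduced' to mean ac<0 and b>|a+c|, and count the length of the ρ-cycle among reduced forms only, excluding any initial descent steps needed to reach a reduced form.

D = 3148, ⌊√D⌋ = 56
river: ρ → (-27,50,6)
river: ρ → (6,46,-43)
river: ρ → (-43,40,9)
river: ρ → (9,50,-18)
river: ρ → (-18,22,37)
river: ρ → (37,52,-3)
river: ρ → (-3,56,1)
river: ρ → (1,56,-3)
river: ρ → (-3,52,37)
river: ρ → (37,22,-18)
river: ρ → (-18,50,9)
river: ρ → (9,40,-43)
river: ρ → (-43,46,6)
river: ρ → (6,50,-27)
river: ρ → (-27,4,29)
river: ρ → (29,54,-2)
river: ρ → (-2,54,29)
river: ρ → (29,4,-27)
ρ-cycle length = 18 (tail of 0 descent steps not counted)

18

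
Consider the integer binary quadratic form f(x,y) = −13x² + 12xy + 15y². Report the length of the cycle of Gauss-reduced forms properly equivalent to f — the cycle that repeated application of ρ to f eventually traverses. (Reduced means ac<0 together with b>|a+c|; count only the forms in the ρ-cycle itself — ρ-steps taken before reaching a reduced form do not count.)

D = 924, ⌊√D⌋ = 30
river: ρ → (15,18,-10)
river: ρ → (-10,22,11)
river: ρ → (11,22,-10)
river: ρ → (-10,18,15)
river: ρ → (15,12,-13)
river: ρ → (-13,14,14)
river: ρ → (14,14,-13)
river: ρ → (-13,12,15)
ρ-cycle length = 8 (tail of 0 descent steps not counted)

8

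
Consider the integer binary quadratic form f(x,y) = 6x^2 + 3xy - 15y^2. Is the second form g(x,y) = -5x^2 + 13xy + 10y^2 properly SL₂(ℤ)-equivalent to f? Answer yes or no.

D₁ = 369, D₂ = 369
river cycle of f (length 10): (6, 15, -6), (-6, 9, 12), (12, 15, -3), (-3, 15, 12), (12, 9, -6), (-6, 15, 6), (6, 9, -12), (-12, 15, 3), (3, 15, -12), (-12, 9, 6)
river cycle of g (length 16): (10, 7, -8), (-8, 9, 9), (9, 9, -8), (-8, 7, 10), (10, 13, -5), (-5, 17, 4), (4, 15, -9), (-9, 3, 10), (10, 17, -2), (-2, 19, 1), … (6 more)
cycles differ ⇒ inequivalent

no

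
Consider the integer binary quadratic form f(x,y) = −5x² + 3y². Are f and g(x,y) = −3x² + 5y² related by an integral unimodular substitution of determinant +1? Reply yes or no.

D₁ = 60, D₂ = 60
river cycle of f (length 2): (3, 6, -2), (-2, 6, 3)
river cycle of g (length 2): (-3, 6, 2), (2, 6, -3)
cycles differ ⇒ inequivalent

no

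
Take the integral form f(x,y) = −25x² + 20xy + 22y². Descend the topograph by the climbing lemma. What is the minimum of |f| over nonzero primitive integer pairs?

river: ρ → (22,24,-23)
river: ρ → (-23,22,23)
river: ρ → (23,24,-22)
river: ρ → (-22,20,25)
river: ρ → (25,30,-17)
river: ρ → (-17,38,17)
river: ρ → (17,30,-25)
river: ρ → (-25,20,22)
closes: descent 0, river 8
min |a| on river = 17

17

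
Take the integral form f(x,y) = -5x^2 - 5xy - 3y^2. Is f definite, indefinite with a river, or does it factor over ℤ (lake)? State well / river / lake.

D = b²−4ac = (-5)² − 4·(-5)·(-3) = -35
D < 0 ⇒ definite ⇒ every region one sign ⇒ single well

well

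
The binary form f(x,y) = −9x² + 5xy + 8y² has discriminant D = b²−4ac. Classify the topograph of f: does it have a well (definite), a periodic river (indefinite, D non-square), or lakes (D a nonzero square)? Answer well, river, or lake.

D = b²−4ac = 5² − 4·(-9)·8 = 313
D > 0 non-square ⇒ indefinite ⇒ periodic river

river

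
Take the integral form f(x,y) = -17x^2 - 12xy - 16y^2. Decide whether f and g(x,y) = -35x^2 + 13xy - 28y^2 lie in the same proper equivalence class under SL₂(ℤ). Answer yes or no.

D₁ = -944, D₂ = -3751
discriminants differ ⇒ not SL₂(ℤ)-equivalent

no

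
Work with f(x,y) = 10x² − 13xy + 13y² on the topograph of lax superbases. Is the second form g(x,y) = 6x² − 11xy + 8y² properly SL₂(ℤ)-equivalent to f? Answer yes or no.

D₁ = -351, D₂ = -71
discriminants differ ⇒ not SL₂(ℤ)-equivalent

no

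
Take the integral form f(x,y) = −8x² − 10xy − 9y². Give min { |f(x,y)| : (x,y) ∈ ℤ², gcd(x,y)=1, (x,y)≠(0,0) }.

translate: b→-6 (≡10 mod 16), so (8,10,9)→(8,-6,7)
flip: (8,-6,7)→(7,6,8)
reduced (well bottom): (7,6,8) with a≤c, −a<b≤a
well minimum |f| = |-7| = 7 (negative-definite)

7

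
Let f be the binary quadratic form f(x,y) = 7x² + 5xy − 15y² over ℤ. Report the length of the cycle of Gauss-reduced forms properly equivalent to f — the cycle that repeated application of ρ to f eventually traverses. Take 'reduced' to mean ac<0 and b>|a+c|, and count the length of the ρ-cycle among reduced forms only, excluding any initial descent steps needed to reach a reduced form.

D = 445, ⌊√D⌋ = 21
descent: ρ → (-15,-5,7)
descent: ρ → (7,19,-3)  [lands on river]
river: ρ → (-3,17,13)
river: ρ → (13,9,-7)
river: ρ → (-7,19,3)
river: ρ → (3,17,-13)
river: ρ → (-13,9,7)
ρ-cycle length = 6 (tail of 2 descent steps not counted)

6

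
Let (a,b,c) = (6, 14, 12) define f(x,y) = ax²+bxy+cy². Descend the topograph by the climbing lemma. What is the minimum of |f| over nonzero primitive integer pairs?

translate: b→2 (≡14 mod 12), so (6,14,12)→(6,2,4)
flip: (6,2,4)→(4,-2,6)
reduced (well bottom): (4,-2,6) with a≤c, −a<b≤a
well minimum = a = 4

4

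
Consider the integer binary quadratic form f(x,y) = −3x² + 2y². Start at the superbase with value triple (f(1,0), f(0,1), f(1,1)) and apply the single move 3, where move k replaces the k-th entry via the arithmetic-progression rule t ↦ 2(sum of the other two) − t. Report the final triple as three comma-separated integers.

start (-3,2,-1) = (f(1,0),f(0,1),f(1,1))
replace slot 3: 2·((-3)+2) − (-1) = -1 → (-3,2,-1)

-3,2,-1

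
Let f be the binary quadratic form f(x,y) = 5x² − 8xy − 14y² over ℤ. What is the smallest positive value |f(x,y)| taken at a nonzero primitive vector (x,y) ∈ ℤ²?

descent: ρ → (-14,8,5)
descent: ρ → (5,12,-10)  [lands on river]
river: ρ → (-10,8,7)
river: ρ → (7,6,-11)
river: ρ → (-11,16,2)
river: ρ → (2,16,-11)
river: ρ → (-11,6,7)
river: ρ → (7,8,-10)
river: ρ → (-10,12,5)
river: ρ → (5,18,-1)
river: ρ → (-1,18,5)
closes: descent 2, river 10
min |a| on river = 1

1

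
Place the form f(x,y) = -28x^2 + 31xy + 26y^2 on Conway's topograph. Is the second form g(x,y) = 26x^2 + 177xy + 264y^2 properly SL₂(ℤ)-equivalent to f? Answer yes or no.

D₁ = 3873, D₂ = 3873
river cycle of f (length 26): (26, 21, -33), (-33, 45, 14), (14, 39, -42), (-42, 45, 11), (11, 43, -46), (-46, 49, 8), (8, 47, -52), (-52, 57, 3), (3, 57, -52), (-52, 47, 8), … (16 more)
river cycle of g (length 26): (26, 21, -33), (-33, 45, 14), (14, 39, -42), (-42, 45, 11), (11, 43, -46), (-46, 49, 8), (8, 47, -52), (-52, 57, 3), (3, 57, -52), (-52, 47, 8), … (16 more)
cycles coincide ⇒ equivalent

yes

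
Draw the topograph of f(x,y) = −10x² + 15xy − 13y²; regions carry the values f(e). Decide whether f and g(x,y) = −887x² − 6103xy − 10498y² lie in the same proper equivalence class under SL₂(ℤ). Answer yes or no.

D₁ = -295, D₂ = -295
f is negative-definite; reduce −f:
−f: translate: b→5 (≡-15 mod 20), so (10,-15,13)→(10,5,8)
−f: flip: (10,5,8)→(8,-5,10)
−f: reduced (well bottom): (8,-5,10) with a≤c, −a<b≤a
flip sign back: reduced form of f is (-8,5,-10)
g is negative-definite; reduce −g:
−g: translate: b→781 (≡6103 mod 1774), so (887,6103,10498)→(887,781,172)
−g: flip: (887,781,172)→(172,-781,887)
−g: translate: b→-93 (≡-781 mod 344), so (172,-781,887)→(172,-93,13)
−g: flip: (172,-93,13)→(13,93,172)
−g: translate: b→-11 (≡93 mod 26), so (13,93,172)→(13,-11,8)
−g: flip: (13,-11,8)→(8,11,13)
−g: translate: b→-5 (≡11 mod 16), so (8,11,13)→(8,-5,10)
−g: reduced (well bottom): (8,-5,10) with a≤c, −a<b≤a
flip sign back: reduced form of g is (-8,5,-10)
reduced forms (-8, 5, -10) vs (-8, 5, -10) ⇒ equivalent

yes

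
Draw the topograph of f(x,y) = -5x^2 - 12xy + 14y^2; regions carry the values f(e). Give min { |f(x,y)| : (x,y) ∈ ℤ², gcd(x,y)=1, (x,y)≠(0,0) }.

descent: ρ → (14,12,-5)  [lands on river]
river: ρ → (-5,18,5)
river: ρ → (5,12,-14)
river: ρ → (-14,16,3)
river: ρ → (3,20,-2)
river: ρ → (-2,20,3)
river: ρ → (3,16,-14)
river: ρ → (-14,12,5)
river: ρ → (5,18,-5)
river: ρ → (-5,12,14)
river: ρ → (14,16,-3)
river: ρ → (-3,20,2)
river: ρ → (2,20,-3)
river: ρ → (-3,16,14)
closes: descent 1, river 14
min |a| on river = 2

2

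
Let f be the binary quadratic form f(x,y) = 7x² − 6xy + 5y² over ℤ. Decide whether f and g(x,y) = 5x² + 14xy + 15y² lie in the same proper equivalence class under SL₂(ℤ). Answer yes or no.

D₁ = -104, D₂ = -104
f: flip: (7,-6,5)→(5,6,7)
f: translate: b→-4 (≡6 mod 10), so (5,6,7)→(5,-4,6)
f: reduced (well bottom): (5,-4,6) with a≤c, −a<b≤a
g: translate: b→4 (≡14 mod 10), so (5,14,15)→(5,4,6)
g: reduced (well bottom): (5,4,6) with a≤c, −a<b≤a
reduced forms (5, -4, 6) vs (5, 4, 6) ⇒ inequivalent

no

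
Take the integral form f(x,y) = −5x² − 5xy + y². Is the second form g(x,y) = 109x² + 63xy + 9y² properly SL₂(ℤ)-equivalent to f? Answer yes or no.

D₁ = 45, D₂ = 45
river cycle of f (length 2): (1, 5, -5), (-5, 5, 1)
river cycle of g (length 2): (1, 5, -5), (-5, 5, 1)
cycles coincide ⇒ equivalent

yes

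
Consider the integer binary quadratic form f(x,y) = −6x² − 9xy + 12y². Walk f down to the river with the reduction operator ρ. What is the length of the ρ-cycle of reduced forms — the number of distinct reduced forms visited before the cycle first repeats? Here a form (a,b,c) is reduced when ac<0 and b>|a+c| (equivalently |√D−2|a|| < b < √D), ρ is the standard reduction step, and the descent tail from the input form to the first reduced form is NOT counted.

D = 369, ⌊√D⌋ = 19
descent: ρ → (12,9,-6)  [lands on river]
river: ρ → (-6,15,6)
river: ρ → (6,9,-12)
river: ρ → (-12,15,3)
river: ρ → (3,15,-12)
river: ρ → (-12,9,6)
river: ρ → (6,15,-6)
river: ρ → (-6,9,12)
river: ρ → (12,15,-3)
river: ρ → (-3,15,12)
ρ-cycle length = 10 (tail of 1 descent step not counted)

10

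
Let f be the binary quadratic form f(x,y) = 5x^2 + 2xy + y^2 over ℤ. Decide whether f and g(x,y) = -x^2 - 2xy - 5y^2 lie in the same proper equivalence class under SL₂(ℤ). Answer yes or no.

D₁ = -16, D₂ = -16
f: flip: (5,2,1)→(1,-2,5)
f: translate: b→0 (≡-2 mod 2), so (1,-2,5)→(1,0,4)
f: reduced (well bottom): (1,0,4) with a≤c, −a<b≤a
g is negative-definite; reduce −g:
−g: translate: b→0 (≡2 mod 2), so (1,2,5)→(1,0,4)
−g: reduced (well bottom): (1,0,4) with a≤c, −a<b≤a
flip sign back: reduced form of g is (-1,0,-4)
reduced forms (1, 0, 4) vs (-1, 0, -4) ⇒ inequivalent

no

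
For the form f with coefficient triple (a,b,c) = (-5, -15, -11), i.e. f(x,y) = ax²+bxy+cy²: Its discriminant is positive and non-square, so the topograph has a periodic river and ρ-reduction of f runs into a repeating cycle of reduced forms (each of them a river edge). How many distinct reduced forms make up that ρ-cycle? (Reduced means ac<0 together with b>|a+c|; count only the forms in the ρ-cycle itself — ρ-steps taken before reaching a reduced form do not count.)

D = 5, ⌊√D⌋ = 2
descent: ρ → (-11,-7,-1)
descent: ρ → (-1,1,1)  [lands on river]
river: ρ → (1,1,-1)
ρ-cycle length = 2 (tail of 2 descent steps not counted)

2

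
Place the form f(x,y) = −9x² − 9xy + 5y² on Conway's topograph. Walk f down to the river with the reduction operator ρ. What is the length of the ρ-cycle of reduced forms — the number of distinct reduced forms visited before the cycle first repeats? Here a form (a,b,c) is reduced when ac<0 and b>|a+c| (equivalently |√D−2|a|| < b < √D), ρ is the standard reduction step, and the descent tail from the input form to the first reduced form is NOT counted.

D = 261, ⌊√D⌋ = 16
descent: ρ → (5,9,-9)  [lands on river]
river: ρ → (-9,9,5)
river: ρ → (5,11,-7)
river: ρ → (-7,3,9)
river: ρ → (9,15,-1)
river: ρ → (-1,15,9)
river: ρ → (9,3,-7)
river: ρ → (-7,11,5)
ρ-cycle length = 8 (tail of 1 descent step not counted)

8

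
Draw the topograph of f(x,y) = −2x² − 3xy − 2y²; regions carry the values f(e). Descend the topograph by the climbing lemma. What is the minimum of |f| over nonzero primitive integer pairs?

translate: b→-1 (≡3 mod 4), so (2,3,2)→(2,-1,1)
flip: (2,-1,1)→(1,1,2)
reduced (well bottom): (1,1,2) with a≤c, −a<b≤a
well minimum |f| = |-1| = 1 (negative-definite)

1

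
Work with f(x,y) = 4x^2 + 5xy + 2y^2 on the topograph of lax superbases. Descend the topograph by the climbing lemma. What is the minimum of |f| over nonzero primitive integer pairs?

translate: b→-3 (≡5 mod 8), so (4,5,2)→(4,-3,1)
flip: (4,-3,1)→(1,3,4)
translate: b→1 (≡3 mod 2), so (1,3,4)→(1,1,2)
reduced (well bottom): (1,1,2) with a≤c, −a<b≤a
well minimum = a = 1

1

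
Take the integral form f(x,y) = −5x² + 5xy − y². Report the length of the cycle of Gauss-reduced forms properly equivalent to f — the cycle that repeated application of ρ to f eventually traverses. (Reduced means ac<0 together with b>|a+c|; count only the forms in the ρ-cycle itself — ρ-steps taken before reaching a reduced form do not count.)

D = 5, ⌊√D⌋ = 2
descent: ρ → (-1,1,1)  [lands on river]
river: ρ → (1,1,-1)
ρ-cycle length = 2 (tail of 1 descent step not counted)

2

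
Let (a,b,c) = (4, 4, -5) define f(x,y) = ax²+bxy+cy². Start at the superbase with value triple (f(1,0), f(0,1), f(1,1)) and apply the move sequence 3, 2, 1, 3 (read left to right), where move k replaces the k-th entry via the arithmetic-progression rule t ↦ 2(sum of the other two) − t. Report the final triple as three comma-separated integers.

start (4,-5,3) = (f(1,0),f(0,1),f(1,1))
replace slot 3: 2·(4+(-5)) − 3 = -5 → (4,-5,-5)
replace slot 2: 2·(4+(-5)) − (-5) = 3 → (4,3,-5)
replace slot 1: 2·(3+(-5)) − 4 = -8 → (-8,3,-5)
replace slot 3: 2·((-8)+3) − (-5) = -5 → (-8,3,-5)

-8,3,-5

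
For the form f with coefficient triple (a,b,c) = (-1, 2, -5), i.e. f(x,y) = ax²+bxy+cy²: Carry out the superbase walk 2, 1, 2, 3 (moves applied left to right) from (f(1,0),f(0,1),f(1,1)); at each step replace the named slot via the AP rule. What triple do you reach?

start (-1,-5,-4) = (f(1,0),f(0,1),f(1,1))
replace slot 2: 2·((-1)+(-4)) − (-5) = -5 → (-1,-5,-4)
replace slot 1: 2·((-5)+(-4)) − (-1) = -17 → (-17,-5,-4)
replace slot 2: 2·((-17)+(-4)) − (-5) = -37 → (-17,-37,-4)
replace slot 3: 2·((-17)+(-37)) − (-4) = -104 → (-17,-37,-104)

-17,-37,-104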